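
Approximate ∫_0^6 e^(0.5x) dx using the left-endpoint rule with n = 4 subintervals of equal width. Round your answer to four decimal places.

25.6296

Δx = (6 − 0)/4 = 1.5.
Left endpoints: 0, 1.5, 3, 4.5.
f(0) ≈ 1.0000, f(1.5) ≈ 2.1170, f(3) ≈ 4.4817, f(4.5) ≈ 9.4877.
Sum = Δx · [f(0) + f(1.5) + f(3) + f(4.5)].
Sum ≈ 25.6296.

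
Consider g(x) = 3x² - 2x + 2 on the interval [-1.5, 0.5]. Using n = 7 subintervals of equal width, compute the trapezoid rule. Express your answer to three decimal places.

Δx = (0.5 − (-1.5))/7 = 2/7.
g(-1.5) = 11.75, g(-17/14) = 1735/196, g(-13/14) = 1263/196, g(-9/14) = 887/196, g(-5/14) = 607/196, g(-1/14) = 423/196, g(3/14) = 335/196, g(0.5) = 1.75.
T_7 = (Δx/2)·[g(x_0) + 2g(x_1) + ... + 2g(x_{6}) + g(x_7)].
Sum ≈ 9.582.

9.582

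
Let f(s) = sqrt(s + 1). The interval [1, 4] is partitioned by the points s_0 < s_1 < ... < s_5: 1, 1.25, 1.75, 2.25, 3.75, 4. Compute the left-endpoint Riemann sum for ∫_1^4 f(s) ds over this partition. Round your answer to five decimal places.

5.18174

Subinterval widths: 0.25, 0.5, 0.5, 1.5, 0.25.
Left endpoints: 1, 1.25, 1.75, 2.25, 3.75.
f(1) ≈ 1.41421, f(1.25) ≈ 1.50000, f(1.75) ≈ 1.65831, f(2.25) ≈ 1.80278, f(3.75) ≈ 2.17945.
Sum = Σ Δs_i · f(s_i).
Sum ≈ 5.18174.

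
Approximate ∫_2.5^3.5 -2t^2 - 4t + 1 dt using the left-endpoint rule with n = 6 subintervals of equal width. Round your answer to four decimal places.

-27.8426

Δt = (3.5 − 2.5)/6 = 1/6.
Left endpoints: 2.5, 8/3, 17/6, 3, 19/6, 10/3.
f(2.5) = -21.5, f(8/3) = -215/9, f(17/6) = -475/18, f(3) = -29, f(19/6) = -571/18, f(10/3) = -311/9.
Sum = Δt · [f(2.5) + f(8/3) + f(17/6) + ...].
Sum ≈ -27.8426.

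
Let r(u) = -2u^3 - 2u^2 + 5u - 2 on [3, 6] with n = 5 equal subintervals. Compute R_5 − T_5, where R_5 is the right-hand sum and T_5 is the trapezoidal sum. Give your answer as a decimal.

R_5 = -802.32.
T_5 = -677.22.
R_5 − T_5 = -125.1.

-125.1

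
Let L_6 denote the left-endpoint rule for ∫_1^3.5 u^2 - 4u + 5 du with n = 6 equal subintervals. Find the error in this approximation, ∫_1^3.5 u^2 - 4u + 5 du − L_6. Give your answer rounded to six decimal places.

0.188079

Exact integral: ∫_1^3.5 f(u) du ≈ 3.95833333.
L_6 ≈ 3.77025463.
Error ≈ 3.95833333 − 3.77025463 ≈ 0.188079.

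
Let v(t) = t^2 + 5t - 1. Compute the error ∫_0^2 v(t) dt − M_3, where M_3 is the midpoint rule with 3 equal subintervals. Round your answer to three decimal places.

Exact integral: ∫_0^2 v(t) dt ≈ 10.66667.
M_3 ≈ 10.59259.
Error ≈ 10.66667 − 10.59259 ≈ 0.074.

0.074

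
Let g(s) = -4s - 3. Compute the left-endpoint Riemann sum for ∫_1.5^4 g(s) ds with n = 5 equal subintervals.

Δs = (4 − 1.5)/5 = 0.5.
Left endpoints: 1.5, 2, 2.5, 3, 3.5.
g(1.5) = -9, g(2) = -11, g(2.5) = -13, g(3) = -15, g(3.5) = -17.
Sum = Δs · [g(1.5) + g(2) + g(2.5) + g(3) + g(3.5)].
Sum = -32.5.

-32.5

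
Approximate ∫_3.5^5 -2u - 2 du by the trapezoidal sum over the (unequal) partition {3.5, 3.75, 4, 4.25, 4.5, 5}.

-15.75

Subinterval widths: 0.25, 0.25, 0.25, 0.25, 0.5.
f(3.5) = -9, f(3.75) = -9.5, f(4) = -10, f(4.25) = -10.5, f(4.5) = -11, f(5) = -12.
On each subinterval the trapezoid contributes (Δu_i/2)·[f(u_{i-1}) + f(u_i)].
Sum = -15.75.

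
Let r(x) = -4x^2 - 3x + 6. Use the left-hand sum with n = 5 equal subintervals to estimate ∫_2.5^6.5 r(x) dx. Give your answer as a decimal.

Δx = (6.5 − 2.5)/5 = 0.8.
Left endpoints: 2.5, 3.3, 4.1, 4.9, 5.7.
r(2.5) = -26.5, r(3.3) = -47.46, r(4.1) = -73.54, r(4.9) = -104.74, r(5.7) = -141.06.
Sum = Δx · [r(2.5) + r(3.3) + r(4.1) + r(4.9) + r(5.7)].
Sum = -314.64.

-314.64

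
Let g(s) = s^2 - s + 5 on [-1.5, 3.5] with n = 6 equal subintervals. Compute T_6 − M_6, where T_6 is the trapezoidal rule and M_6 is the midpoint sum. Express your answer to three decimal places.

T_6 ≈ 35.99537.
M_6 ≈ 35.12731.
T_6 − M_6 ≈ 0.868.

0.868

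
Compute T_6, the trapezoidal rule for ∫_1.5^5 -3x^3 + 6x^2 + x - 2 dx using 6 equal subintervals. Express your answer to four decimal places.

-221.9431

Δx = (5 − 1.5)/6 = 7/12.
f(1.5) = 2.875, f(25/12) = -577/576, f(8/3) = -122/9, f(3.25) = -38.359375, f(23/6) = -5687/72, f(53/12) = -80069/576, f(5) = -222.
T_6 = (Δx/2)·[f(x_0) + 2f(x_1) + ... + 2f(x_{5}) + f(x_6)].
Sum ≈ -221.9431.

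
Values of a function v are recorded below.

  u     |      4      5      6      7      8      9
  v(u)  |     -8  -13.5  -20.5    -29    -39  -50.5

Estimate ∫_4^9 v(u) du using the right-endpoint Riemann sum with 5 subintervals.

Δu = 1.
Sum = 1·[(-13.5) + (-20.5) + (-29) + (-39) + (-50.5)] = -152.5.

-152.5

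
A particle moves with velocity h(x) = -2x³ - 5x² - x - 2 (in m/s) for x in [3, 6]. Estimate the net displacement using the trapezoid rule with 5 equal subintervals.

-947.76

Δx = (6 − 3)/5 = 0.6.
h(3) = -104, h(3.6) = -163.712, h(4.2) = -242.576, h(4.8) = -343.184, h(5.4) = -468.128, h(6) = -620.
T_5 = (Δx/2)·[h(x_0) + 2h(x_1) + ... + 2h(x_{4}) + h(x_5)].
Sum = -947.76.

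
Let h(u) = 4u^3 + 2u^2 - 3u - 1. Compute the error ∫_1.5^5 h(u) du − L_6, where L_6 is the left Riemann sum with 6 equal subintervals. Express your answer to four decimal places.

143.9659

Exact integral: ∫_1.5^5 h(u) du ≈ 663.395833.
L_6 ≈ 519.429977.
Error ≈ 663.395833 − 519.429977 ≈ 143.9659.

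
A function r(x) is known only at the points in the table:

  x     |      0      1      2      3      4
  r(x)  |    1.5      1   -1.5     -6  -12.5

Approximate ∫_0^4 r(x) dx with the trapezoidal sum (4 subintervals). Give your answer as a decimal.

Δx = 1.
T_4 = (1/2)·[1.5 + 2·1 + 2·(-1.5) + 2·(-6) + (-12.5)] = -12.

-12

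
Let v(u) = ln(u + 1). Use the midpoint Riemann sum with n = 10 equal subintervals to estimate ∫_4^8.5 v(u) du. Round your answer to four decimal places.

8.8409

Δu = (8.5 − 4)/10 = 0.45.
Midpoints: 4.225, 4.675, 5.125, 5.575, 6.025, 6.475, 6.925, 7.375, 7.825, 8.275.
v(4.225) ≈ 1.6535, v(4.675) ≈ 1.7361, v(5.125) ≈ 1.8124, v(5.575) ≈ 1.8833, v(6.025) ≈ 1.9495, v(6.475) ≈ 2.0116, v(6.925) ≈ 2.0700, v(7.375) ≈ 2.1253, v(7.825) ≈ 2.1776, v(8.275) ≈ 2.2273.
Sum = Δu · [v(4.225) + v(4.675) + v(5.125) + ...].
Sum ≈ 8.8409.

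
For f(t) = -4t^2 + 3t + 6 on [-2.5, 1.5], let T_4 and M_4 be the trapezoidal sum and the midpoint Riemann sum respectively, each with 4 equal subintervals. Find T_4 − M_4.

-4

T_4 = -10.
M_4 = -6.
T_4 − M_4 = -4.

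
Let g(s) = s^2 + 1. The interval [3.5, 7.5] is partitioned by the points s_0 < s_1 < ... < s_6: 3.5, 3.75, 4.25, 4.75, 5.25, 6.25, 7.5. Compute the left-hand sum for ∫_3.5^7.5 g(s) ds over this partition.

Subinterval widths: 0.25, 0.5, 0.5, 0.5, 1, 1.25.
Left endpoints: 3.5, 3.75, 4.25, 4.75, 5.25, 6.25.
g(3.5) = 13.25, g(3.75) = 15.0625, g(4.25) = 19.0625, g(4.75) = 23.5625, g(5.25) = 28.5625, g(6.25) = 40.0625.
Sum = Σ Δs_i · g(s_i).
Sum = 110.796875.

110.796875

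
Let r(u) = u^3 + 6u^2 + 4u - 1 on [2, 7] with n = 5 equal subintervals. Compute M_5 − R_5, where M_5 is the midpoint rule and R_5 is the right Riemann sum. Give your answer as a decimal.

M_5 = 1343.125.
R_5 = 1680.
M_5 − R_5 = -336.875.

-336.875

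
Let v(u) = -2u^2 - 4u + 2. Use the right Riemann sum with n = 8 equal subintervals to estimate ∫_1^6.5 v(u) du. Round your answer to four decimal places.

-290.7051

Δu = (6.5 − 1)/8 = 0.6875.
Right endpoints: 1.6875, 2.375, 3.0625, 3.75, 4.4375, 5.125, 5.8125, 6.5.
v(1.6875) = -10.4453125, v(2.375) = -18.78125, v(3.0625) = -29.0078125, v(3.75) = -41.125, v(4.4375) = -55.1328125, v(5.125) = -71.03125, v(5.8125) = -88.8203125, v(6.5) = -108.5.
Sum = Δu · [v(1.6875) + v(2.375) + v(3.0625) + ...].
Sum ≈ -290.7051.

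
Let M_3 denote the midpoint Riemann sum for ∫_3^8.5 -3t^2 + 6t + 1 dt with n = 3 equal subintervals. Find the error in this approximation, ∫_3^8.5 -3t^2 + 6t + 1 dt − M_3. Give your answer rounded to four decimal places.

-4.6215

Exact integral: ∫_3^8.5 f(t) dt = -391.875.
M_3 ≈ -387.253472.
Error ≈ -391.875 − (-387.253472) ≈ -4.6215.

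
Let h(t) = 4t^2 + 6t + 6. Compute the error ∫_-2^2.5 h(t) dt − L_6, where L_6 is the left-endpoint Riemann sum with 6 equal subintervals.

11.8125

Exact integral: ∫_-2^2.5 h(t) dt = 65.25.
L_6 = 53.4375.
Error = 65.25 − 53.4375 = 11.8125.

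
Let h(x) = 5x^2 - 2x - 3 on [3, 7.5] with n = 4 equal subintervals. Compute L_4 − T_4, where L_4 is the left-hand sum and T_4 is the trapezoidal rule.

-127.828125

L_4 = 474.29296875.
T_4 = 602.12109375.
L_4 − T_4 = -127.828125.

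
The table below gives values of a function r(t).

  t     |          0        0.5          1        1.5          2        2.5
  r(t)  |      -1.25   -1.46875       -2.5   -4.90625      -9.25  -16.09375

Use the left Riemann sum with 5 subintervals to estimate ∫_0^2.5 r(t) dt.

-9.6875

Δt = 0.5.
Sum = 0.5·[(-1.25) + (-1.46875) + (-2.5) + (-4.90625) + (-9.25)] = -9.6875.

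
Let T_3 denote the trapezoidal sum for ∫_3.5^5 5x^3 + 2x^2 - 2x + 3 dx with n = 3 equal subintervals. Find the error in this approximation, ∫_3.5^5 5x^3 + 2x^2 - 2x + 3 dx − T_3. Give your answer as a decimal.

Exact integral: ∫_3.5^5 f(x) dx = 640.171875.
T_3 = 644.28125.
Error = 640.171875 − 644.28125 = -4.109375.

-4.109375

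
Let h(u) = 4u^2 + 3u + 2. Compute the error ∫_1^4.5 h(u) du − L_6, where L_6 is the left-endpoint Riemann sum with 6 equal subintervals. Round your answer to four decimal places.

Exact integral: ∫_1^4.5 h(u) du ≈ 156.041667.
L_6 ≈ 131.314815.
Error ≈ 156.041667 − 131.314815 ≈ 24.7269.

24.7269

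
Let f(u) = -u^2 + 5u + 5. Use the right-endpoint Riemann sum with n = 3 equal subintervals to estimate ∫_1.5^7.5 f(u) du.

-2.5

Δu = (7.5 − 1.5)/3 = 2.
Right endpoints: 3.5, 5.5, 7.5.
f(3.5) = 10.25, f(5.5) = 2.25, f(7.5) = -13.75.
Sum = Δu · [f(3.5) + f(5.5) + f(7.5)].
Sum = -2.5.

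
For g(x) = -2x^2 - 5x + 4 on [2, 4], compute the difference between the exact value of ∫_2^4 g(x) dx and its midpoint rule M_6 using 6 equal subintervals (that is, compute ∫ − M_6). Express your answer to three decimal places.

-0.037

Exact integral: ∫_2^4 g(x) dx ≈ -59.33333.
M_6 ≈ -59.29630.
Error ≈ -59.33333 − (-59.29630) ≈ -0.037.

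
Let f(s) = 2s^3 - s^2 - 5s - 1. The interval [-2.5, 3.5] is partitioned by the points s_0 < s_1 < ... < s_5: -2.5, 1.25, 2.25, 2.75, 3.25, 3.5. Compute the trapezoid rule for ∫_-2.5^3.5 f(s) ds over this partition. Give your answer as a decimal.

Subinterval widths: 3.75, 1, 0.5, 0.5, 0.25.
f(-2.5) = -26, f(1.25) = -4.90625, f(2.25) = 5.46875, f(2.75) = 19.28125, f(3.25) = 40.84375, f(3.5) = 55.
On each subinterval the trapezoid contributes (Δs_i/2)·[f(s_{i-1}) + f(s_i)].
Sum = -24.46875.

-24.46875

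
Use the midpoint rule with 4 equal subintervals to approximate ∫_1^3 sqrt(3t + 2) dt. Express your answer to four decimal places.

Δt = (3 − 1)/4 = 0.5.
Midpoints: 1.25, 1.75, 2.25, 2.75.
f(1.25) ≈ 2.3979, f(1.75) ≈ 2.6926, f(2.25) ≈ 2.9580, f(2.75) ≈ 3.2016.
Sum = Δt · [f(1.25) + f(1.75) + f(2.25) + f(2.75)].
Sum ≈ 5.6251.

5.6251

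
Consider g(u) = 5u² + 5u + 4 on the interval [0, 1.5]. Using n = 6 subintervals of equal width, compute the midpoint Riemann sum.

Δu = (1.5 − 0)/6 = 0.25.
Midpoints: 0.125, 0.375, 0.625, 0.875, 1.125, 1.375.
g(0.125) = 4.703125, g(0.375) = 6.578125, g(0.625) = 9.078125, g(0.875) = 12.203125, g(1.125) = 15.953125, g(1.375) = 20.328125.
Sum = Δu · [g(0.125) + g(0.375) + g(0.625) + ...].
Sum = 17.2109375.

17.2109375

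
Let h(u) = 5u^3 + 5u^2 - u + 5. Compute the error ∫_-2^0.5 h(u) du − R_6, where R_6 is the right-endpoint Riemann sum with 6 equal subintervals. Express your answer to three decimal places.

Exact integral: ∫_-2^0.5 h(u) du ≈ 7.99479.
R_6 ≈ 11.57914.
Error ≈ 7.99479 − 11.57914 ≈ -3.584.

-3.584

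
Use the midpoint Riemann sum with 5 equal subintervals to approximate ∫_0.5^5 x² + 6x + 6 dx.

Δx = (5 − 0.5)/5 = 0.9.
Midpoints: 0.95, 1.85, 2.75, 3.65, 4.55.
f(0.95) = 12.6025, f(1.85) = 20.5225, f(2.75) = 30.0625, f(3.65) = 41.2225, f(4.55) = 54.0025.
Sum = Δx · [f(0.95) + f(1.85) + f(2.75) + f(3.65) + f(4.55)].
Sum = 142.57125.

142.57125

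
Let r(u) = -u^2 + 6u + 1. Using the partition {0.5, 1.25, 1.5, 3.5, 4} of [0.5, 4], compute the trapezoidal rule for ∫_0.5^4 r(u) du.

Subinterval widths: 0.75, 0.25, 2, 0.5.
r(0.5) = 3.75, r(1.25) = 6.9375, r(1.5) = 7.75, r(3.5) = 9.75, r(4) = 9.
On each subinterval the trapezoid contributes (Δu_i/2)·[r(u_{i-1}) + r(u_i)].
Sum = 28.03125.

28.03125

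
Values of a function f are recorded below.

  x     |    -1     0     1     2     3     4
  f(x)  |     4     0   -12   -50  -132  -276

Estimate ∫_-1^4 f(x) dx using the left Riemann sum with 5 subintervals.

-190

Δx = 1.
Sum = 1·[4 + 0 + (-12) + (-50) + (-132)] = -190.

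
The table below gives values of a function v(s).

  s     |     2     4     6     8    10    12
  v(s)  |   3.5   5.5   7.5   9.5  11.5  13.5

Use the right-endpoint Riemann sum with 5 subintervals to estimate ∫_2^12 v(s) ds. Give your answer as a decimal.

Δs = 2.
Sum = 2·[5.5 + 7.5 + 9.5 + 11.5 + 13.5] = 95.

95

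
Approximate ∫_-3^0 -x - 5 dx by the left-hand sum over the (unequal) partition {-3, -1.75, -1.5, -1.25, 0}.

Subinterval widths: 1.25, 0.25, 0.25, 1.25.
Left endpoints: -3, -1.75, -1.5, -1.25.
f(-3) = -2, f(-1.75) = -3.25, f(-1.5) = -3.5, f(-1.25) = -3.75.
Sum = Σ Δx_i · f(x_i).
Sum = -8.875.

-8.875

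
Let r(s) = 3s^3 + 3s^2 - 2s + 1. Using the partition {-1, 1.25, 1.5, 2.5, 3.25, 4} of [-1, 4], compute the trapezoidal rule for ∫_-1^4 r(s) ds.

Subinterval widths: 2.25, 0.25, 1, 0.75, 0.75.
r(-1) = 3, r(1.25) = 9.046875, r(1.5) = 14.875, r(2.5) = 61.625, r(3.25) = 129.171875, r(4) = 233.
On each subinterval the trapezoid contributes (Δs_i/2)·[r(s_{i-1}) + r(s_i)].
Sum = 262.15625.

262.15625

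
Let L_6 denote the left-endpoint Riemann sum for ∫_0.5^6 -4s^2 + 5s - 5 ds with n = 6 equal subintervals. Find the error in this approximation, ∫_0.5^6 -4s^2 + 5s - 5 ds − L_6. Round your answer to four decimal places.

Exact integral: ∫_0.5^6 f(s) ds ≈ -225.958333.
L_6 ≈ -176.101852.
Error ≈ -225.958333 − (-176.101852) ≈ -49.8565.

-49.8565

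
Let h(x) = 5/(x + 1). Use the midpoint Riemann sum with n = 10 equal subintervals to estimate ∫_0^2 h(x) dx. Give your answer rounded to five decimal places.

Δx = (2 − 0)/10 = 0.2.
Midpoints: 0.1, 0.3, 0.5, 0.7, 0.9, 1.1, 1.3, 1.5, 1.7, 1.9.
h(0.1) = 50/11, h(0.3) = 50/13, h(0.5) = 10/3, h(0.7) = 50/17, h(0.9) = 50/19, h(1.1) = 50/21, h(1.3) = 50/23, h(1.5) = 2, h(1.7) = 50/27, h(1.9) = 50/29.
Sum = Δx · [h(0.1) + h(0.3) + h(0.5) + ...].
Sum ≈ 5.48571.

5.48571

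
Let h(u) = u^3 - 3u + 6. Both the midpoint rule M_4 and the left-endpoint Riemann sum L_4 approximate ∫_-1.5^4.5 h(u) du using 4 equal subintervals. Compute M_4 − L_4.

M_4 = 105.1875.
L_4 = 63.
M_4 − L_4 = 42.1875.

42.1875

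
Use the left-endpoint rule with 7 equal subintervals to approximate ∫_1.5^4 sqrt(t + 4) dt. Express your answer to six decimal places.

Δt = (4 − 1.5)/7 = 5/14.
Left endpoints: 1.5, 13/7, 31/14, 18/7, 41/14, 23/7, 51/14.
f(1.5) ≈ 2.345208, f(13/7) ≈ 2.420153, f(31/14) ≈ 2.492847, f(18/7) ≈ 2.563480, f(41/14) ≈ 2.632218, f(23/7) ≈ 2.699206, f(51/14) ≈ 2.764572.
Sum = Δt · [f(1.5) + f(13/7) + f(31/14) + ...].
Sum ≈ 6.399173.

6.399173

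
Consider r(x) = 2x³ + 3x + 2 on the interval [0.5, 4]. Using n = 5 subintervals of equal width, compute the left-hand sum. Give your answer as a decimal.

114.065

Δx = (4 − 0.5)/5 = 0.7.
Left endpoints: 0.5, 1.2, 1.9, 2.6, 3.3.
r(0.5) = 3.75, r(1.2) = 9.056, r(1.9) = 21.418, r(2.6) = 44.952, r(3.3) = 83.774.
Sum = Δx · [r(0.5) + r(1.2) + r(1.9) + r(2.6) + r(3.3)].
Sum = 114.065.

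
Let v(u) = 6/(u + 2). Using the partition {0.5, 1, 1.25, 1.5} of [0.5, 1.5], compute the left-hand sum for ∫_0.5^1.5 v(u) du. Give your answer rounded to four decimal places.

2.1615

Subinterval widths: 0.5, 0.25, 0.25.
Left endpoints: 0.5, 1, 1.25.
v(0.5) = 2.4, v(1) = 2, v(1.25) = 24/13.
Sum = Σ Δu_i · v(u_i).
Sum ≈ 2.1615.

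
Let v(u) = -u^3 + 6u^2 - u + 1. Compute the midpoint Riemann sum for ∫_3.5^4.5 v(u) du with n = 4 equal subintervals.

Δu = (4.5 − 3.5)/4 = 0.25.
Midpoints: 3.625, 3.875, 4.125, 4.375.
v(3.625) = 14635/512, v(3.875) = 14865/512, v(4.125) = 14735/512, v(4.375) = 14197/512.
Sum = Δu · [v(3.625) + v(3.875) + v(4.125) + v(4.375)].
Sum = 28.53125.

28.53125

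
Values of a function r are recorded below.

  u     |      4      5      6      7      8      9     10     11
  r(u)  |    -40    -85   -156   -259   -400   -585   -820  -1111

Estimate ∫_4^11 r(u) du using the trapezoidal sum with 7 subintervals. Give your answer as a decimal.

-2880.5

Δu = 1.
T_7 = (1/2)·[(-40) + 2·(-85) + 2·(-156) + 2·(-259) + 2·(-400) + 2·(-585) + 2·(-820) + (-1111)] = -2880.5.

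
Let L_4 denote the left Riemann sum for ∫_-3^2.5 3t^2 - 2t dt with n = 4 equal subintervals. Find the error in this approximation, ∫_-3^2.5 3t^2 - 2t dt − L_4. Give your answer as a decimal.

Exact integral: ∫_-3^2.5 f(t) dt = 45.375.
L_4 = 63.80859375.
Error = 45.375 − 63.80859375 = -18.43359375.

-18.43359375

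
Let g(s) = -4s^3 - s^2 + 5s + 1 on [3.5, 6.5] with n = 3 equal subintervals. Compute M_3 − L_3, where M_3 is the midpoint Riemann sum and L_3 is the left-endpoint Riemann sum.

M_3 = -1619.
L_3 = -1193.75.
M_3 − L_3 = -425.25.

-425.25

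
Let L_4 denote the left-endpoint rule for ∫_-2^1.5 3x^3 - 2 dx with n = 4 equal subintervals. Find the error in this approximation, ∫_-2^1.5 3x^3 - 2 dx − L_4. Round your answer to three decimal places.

15.935

Exact integral: ∫_-2^1.5 f(x) dx = -15.203125.
L_4 ≈ -31.13770.
Error ≈ -15.203125 − (-31.13770) ≈ 15.935.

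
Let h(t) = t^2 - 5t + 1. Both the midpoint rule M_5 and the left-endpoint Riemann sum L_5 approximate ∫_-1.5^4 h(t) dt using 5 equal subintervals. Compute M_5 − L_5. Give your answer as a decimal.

M_5 = -6.97125.
L_5 = 2.255.
M_5 − L_5 = -9.22625.

-9.22625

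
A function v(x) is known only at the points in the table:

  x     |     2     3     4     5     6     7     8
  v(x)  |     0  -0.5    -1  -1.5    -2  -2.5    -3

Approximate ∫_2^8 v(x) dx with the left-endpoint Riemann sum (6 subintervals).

Δx = 1.
Sum = 1·[0 + (-0.5) + (-1) + (-1.5) + (-2) + (-2.5)] = -7.5.

-7.5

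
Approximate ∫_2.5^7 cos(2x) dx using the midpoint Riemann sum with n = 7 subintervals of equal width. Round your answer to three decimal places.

Δx = (7 − 2.5)/7 = 9/14.
Midpoints: 79/28, 97/28, 115/28, 4.75, 151/28, 169/28, 187/28.
f(79/28) ≈ 0.802, f(97/28) ≈ 0.799, f(115/28) ≈ -0.353, f(4.75) ≈ -0.997, f(151/28) ≈ -0.208, f(169/28) ≈ 0.880, f(187/28) ≈ 0.703.
Sum = Δx · [f(79/28) + f(97/28) + f(115/28) + ...].
Sum ≈ 1.045.

1.045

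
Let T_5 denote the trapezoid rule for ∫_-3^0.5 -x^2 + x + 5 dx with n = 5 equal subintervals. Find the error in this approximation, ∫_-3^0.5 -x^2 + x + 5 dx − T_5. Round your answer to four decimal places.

0.2858

Exact integral: ∫_-3^0.5 f(x) dx ≈ 4.083333.
T_5 = 3.7975.
Error ≈ 4.083333 − 3.7975 ≈ 0.2858.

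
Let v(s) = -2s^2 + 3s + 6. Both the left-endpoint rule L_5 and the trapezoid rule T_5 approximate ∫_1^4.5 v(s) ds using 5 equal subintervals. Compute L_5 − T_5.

9.8

L_5 = -0.98.
T_5 = -10.78.
L_5 − T_5 = 9.8.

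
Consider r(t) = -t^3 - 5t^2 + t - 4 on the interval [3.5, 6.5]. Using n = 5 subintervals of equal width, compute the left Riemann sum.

Δt = (6.5 − 3.5)/5 = 0.6.
Left endpoints: 3.5, 4.1, 4.7, 5.3, 5.9.
r(3.5) = -104.625, r(4.1) = -152.871, r(4.7) = -213.573, r(5.3) = -288.027, r(5.9) = -377.529.
Sum = Δt · [r(3.5) + r(4.1) + r(4.7) + r(5.3) + r(5.9)].
Sum = -681.975.

-681.975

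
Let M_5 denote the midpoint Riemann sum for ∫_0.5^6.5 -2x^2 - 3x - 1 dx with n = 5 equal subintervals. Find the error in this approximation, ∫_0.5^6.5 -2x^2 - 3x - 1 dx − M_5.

Exact integral: ∫_0.5^6.5 f(x) dx = -252.
M_5 = -250.56.
Error = -252 − (-250.56) = -1.44.

-1.44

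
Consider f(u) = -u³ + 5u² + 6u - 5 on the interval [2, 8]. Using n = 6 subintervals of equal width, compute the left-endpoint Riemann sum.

44

Δu = (8 − 2)/6 = 1.
Left endpoints: 2, 3, 4, 5, 6, 7.
f(2) = 19, f(3) = 31, f(4) = 35, f(5) = 25, f(6) = -5, f(7) = -61.
Sum = Δu · [f(2) + f(3) + f(4) + ...].
Sum = 44.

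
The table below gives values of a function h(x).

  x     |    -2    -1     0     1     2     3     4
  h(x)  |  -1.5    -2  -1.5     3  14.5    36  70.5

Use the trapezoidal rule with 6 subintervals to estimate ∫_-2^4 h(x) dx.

Δx = 1.
T_6 = (1/2)·[(-1.5) + 2·(-2) + 2·(-1.5) + 2·3 + 2·14.5 + 2·36 + 70.5] = 84.5.

84.5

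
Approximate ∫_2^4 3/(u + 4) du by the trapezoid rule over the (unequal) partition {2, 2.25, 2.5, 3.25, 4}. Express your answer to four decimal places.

0.8642

Subinterval widths: 0.25, 0.25, 0.75, 0.75.
f(2) = 0.5, f(2.25) = 0.48, f(2.5) = 6/13, f(3.25) = 12/29, f(4) = 0.375.
On each subinterval the trapezoid contributes (Δu_i/2)·[f(u_{i-1}) + f(u_i)].
Sum ≈ 0.8642.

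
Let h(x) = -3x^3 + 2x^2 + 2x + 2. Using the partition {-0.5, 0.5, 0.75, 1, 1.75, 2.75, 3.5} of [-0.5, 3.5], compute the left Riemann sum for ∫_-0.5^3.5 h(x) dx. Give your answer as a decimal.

-28.53125

Subinterval widths: 1, 0.25, 0.25, 0.75, 1, 0.75.
Left endpoints: -0.5, 0.5, 0.75, 1, 1.75, 2.75.
h(-0.5) = 1.875, h(0.5) = 3.125, h(0.75) = 3.359375, h(1) = 3, h(1.75) = -4.453125, h(2.75) = -39.765625.
Sum = Σ Δx_i · h(x_i).
Sum = -28.53125.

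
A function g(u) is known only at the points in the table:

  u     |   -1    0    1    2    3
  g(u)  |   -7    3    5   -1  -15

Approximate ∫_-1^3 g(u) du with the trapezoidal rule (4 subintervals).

Δu = 1.
T_4 = (1/2)·[(-7) + 2·3 + 2·5 + 2·(-1) + (-15)] = -4.

-4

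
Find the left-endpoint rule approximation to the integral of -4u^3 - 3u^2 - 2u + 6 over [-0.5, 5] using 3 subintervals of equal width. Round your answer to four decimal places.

-297.3056

Δu = (5 − (-0.5))/3 = 11/6.
Left endpoints: -0.5, 4/3, 19/6.
f(-0.5) = 6.75, f(4/3) = -310/27, f(19/6) = -17003/108.
Sum = Δu · [f(-0.5) + f(4/3) + f(19/6)].
Sum ≈ -297.3056.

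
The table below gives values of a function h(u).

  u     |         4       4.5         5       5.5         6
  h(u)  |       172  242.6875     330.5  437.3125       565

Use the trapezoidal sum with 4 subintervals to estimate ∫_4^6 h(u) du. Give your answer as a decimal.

689.5

Δu = 0.5.
T_4 = (0.5/2)·[172 + 2·242.6875 + 2·330.5 + 2·437.3125 + 565] = 689.5.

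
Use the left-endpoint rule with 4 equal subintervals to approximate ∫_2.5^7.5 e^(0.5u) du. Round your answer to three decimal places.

56.192

Δu = (7.5 − 2.5)/4 = 1.25.
Left endpoints: 2.5, 3.75, 5, 6.25.
f(2.5) ≈ 3.490, f(3.75) ≈ 6.521, f(5) ≈ 12.182, f(6.25) ≈ 22.760.
Sum = Δu · [f(2.5) + f(3.75) + f(5) + f(6.25)].
Sum ≈ 56.192.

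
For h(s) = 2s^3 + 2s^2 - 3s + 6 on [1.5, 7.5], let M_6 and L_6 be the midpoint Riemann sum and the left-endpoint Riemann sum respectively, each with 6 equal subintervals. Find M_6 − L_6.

M_6 = 1799.
L_6 = 1379.
M_6 − L_6 = 420.

420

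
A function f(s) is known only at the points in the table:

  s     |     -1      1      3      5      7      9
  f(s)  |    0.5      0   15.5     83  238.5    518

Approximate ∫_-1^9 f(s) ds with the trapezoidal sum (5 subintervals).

Δs = 2.
T_5 = (2/2)·[0.5 + 2·0 + 2·15.5 + 2·83 + 2·238.5 + 518] = 1192.5.

1192.5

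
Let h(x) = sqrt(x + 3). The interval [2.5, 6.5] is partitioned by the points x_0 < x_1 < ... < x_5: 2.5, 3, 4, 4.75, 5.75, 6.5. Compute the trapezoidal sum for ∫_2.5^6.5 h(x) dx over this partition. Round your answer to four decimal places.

10.9185

Subinterval widths: 0.5, 1, 0.75, 1, 0.75.
h(2.5) ≈ 2.3452, h(3) ≈ 2.4495, h(4) ≈ 2.6458, h(4.75) ≈ 2.7839, h(5.75) ≈ 2.9580, h(6.5) ≈ 3.0822.
On each subinterval the trapezoid contributes (Δx_i/2)·[h(x_{i-1}) + h(x_i)].
Sum ≈ 10.9185.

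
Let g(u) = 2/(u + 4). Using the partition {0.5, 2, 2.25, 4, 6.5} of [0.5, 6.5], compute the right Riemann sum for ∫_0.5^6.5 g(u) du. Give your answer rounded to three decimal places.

Subinterval widths: 1.5, 0.25, 1.75, 2.5.
Right endpoints: 2, 2.25, 4, 6.5.
g(2) = 1/3, g(2.25) = 0.32, g(4) = 0.25, g(6.5) = 4/21.
Sum = Σ Δu_i · g(u_i).
Sum ≈ 1.494.

1.494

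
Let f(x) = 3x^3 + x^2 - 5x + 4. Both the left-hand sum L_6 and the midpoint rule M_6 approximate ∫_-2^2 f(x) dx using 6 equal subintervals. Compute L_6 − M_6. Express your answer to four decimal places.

L_6 ≈ 12.296296.
M_6 ≈ 21.185185.
L_6 − M_6 ≈ -8.8889.

-8.8889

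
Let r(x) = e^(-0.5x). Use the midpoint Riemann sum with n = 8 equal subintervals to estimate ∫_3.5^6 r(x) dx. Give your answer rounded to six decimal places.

0.247722

Δx = (6 − 3.5)/8 = 0.3125.
Midpoints: 3.65625, 3.96875, 4.28125, 4.59375, 4.90625, 5.21875, 5.53125, 5.84375.
r(3.65625) ≈ 0.160715, r(3.96875) ≈ 0.137467, r(4.28125) ≈ 0.117581, r(4.59375) ≈ 0.100573, r(4.90625) ≈ 0.086024, r(5.21875) ≈ 0.073581, r(5.53125) ≈ 0.062937, r(5.84375) ≈ 0.053833.
Sum = Δx · [r(3.65625) + r(3.96875) + r(4.28125) + ...].
Sum ≈ 0.247722.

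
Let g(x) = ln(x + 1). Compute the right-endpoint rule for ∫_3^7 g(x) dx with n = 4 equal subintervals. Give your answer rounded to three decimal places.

7.427

Δx = (7 − 3)/4 = 1.
Right endpoints: 4, 5, 6, 7.
g(4) ≈ 1.609, g(5) ≈ 1.792, g(6) ≈ 1.946, g(7) ≈ 2.079.
Sum = Δx · [g(4) + g(5) + g(6) + g(7)].
Sum ≈ 7.427.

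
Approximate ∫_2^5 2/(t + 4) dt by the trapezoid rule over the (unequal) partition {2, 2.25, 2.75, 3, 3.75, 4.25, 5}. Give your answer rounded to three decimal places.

Subinterval widths: 0.25, 0.5, 0.25, 0.75, 0.5, 0.75.
f(2) = 1/3, f(2.25) = 0.32, f(2.75) = 8/27, f(3) = 2/7, f(3.75) = 8/31, f(4.25) = 8/33, f(5) = 2/9.
On each subinterval the trapezoid contributes (Δt_i/2)·[f(t_{i-1}) + f(t_i)].
Sum ≈ 0.812.

0.812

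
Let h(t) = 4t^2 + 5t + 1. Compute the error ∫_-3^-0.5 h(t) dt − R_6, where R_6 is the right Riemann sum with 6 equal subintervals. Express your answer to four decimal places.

4.3981

Exact integral: ∫_-3^-0.5 h(t) dt ≈ 16.458333.
R_6 ≈ 12.060185.
Error ≈ 16.458333 − 12.060185 ≈ 4.3981.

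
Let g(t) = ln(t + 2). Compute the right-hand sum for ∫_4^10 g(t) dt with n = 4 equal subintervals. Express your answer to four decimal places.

Δt = (10 − 4)/4 = 1.5.
Right endpoints: 5.5, 7, 8.5, 10.
g(5.5) ≈ 2.0149, g(7) ≈ 2.1972, g(8.5) ≈ 2.3514, g(10) ≈ 2.4849.
Sum = Δt · [g(5.5) + g(7) + g(8.5) + g(10)].
Sum ≈ 13.5726.

13.5726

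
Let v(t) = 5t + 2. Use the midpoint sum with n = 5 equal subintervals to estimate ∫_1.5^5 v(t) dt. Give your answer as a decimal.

63.875

Δt = (5 − 1.5)/5 = 0.7.
Midpoints: 1.85, 2.55, 3.25, 3.95, 4.65.
v(1.85) = 11.25, v(2.55) = 14.75, v(3.25) = 18.25, v(3.95) = 21.75, v(4.65) = 25.25.
Sum = Δt · [v(1.85) + v(2.55) + v(3.25) + v(3.95) + v(4.65)].
Sum = 63.875.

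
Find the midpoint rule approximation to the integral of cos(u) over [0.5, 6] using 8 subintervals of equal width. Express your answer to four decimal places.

Δu = (6 − 0.5)/8 = 0.6875.
Midpoints: 0.84375, 1.53125, 2.21875, 2.90625, 3.59375, 4.28125, 4.96875, 5.65625.
f(0.84375) ≈ 0.6647, f(1.53125) ≈ 0.0395, f(2.21875) ≈ -0.6036, f(2.90625) ≈ -0.9724, f(3.59375) ≈ -0.8995, f(4.28125) ≈ -0.4179, f(4.96875) ≈ 0.2536, f(5.65625) ≈ 0.8098.
Sum = Δu · [f(0.84375) + f(1.53125) + f(2.21875) + ...].
Sum ≈ -0.7740.

-0.7740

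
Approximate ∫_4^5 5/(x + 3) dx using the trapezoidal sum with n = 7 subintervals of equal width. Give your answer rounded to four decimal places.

0.6677

Δx = (5 − 4)/7 = 1/7.
f(4) = 5/7, f(29/7) = 0.7, f(30/7) = 35/51, f(31/7) = 35/52, f(32/7) = 35/53, f(33/7) = 35/54, f(34/7) = 7/11, f(5) = 0.625.
T_7 = (Δx/2)·[f(x_0) + 2f(x_1) + ... + 2f(x_{6}) + f(x_7)].
Sum ≈ 0.6677.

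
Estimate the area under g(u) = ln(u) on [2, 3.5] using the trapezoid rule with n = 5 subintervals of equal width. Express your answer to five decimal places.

1.49677

Δu = (3.5 − 2)/5 = 0.3.
g(2) ≈ 0.69315, g(2.3) ≈ 0.83291, g(2.6) ≈ 0.95551, g(2.9) ≈ 1.06471, g(3.2) ≈ 1.16315, g(3.5) ≈ 1.25276.
T_5 = (Δu/2)·[g(u_0) + 2g(u_1) + ... + 2g(u_{4}) + g(u_5)].
Sum ≈ 1.49677.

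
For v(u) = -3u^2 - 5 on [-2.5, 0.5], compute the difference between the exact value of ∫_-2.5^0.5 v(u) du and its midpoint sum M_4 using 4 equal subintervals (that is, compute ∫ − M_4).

-0.421875

Exact integral: ∫_-2.5^0.5 v(u) du = -30.75.
M_4 = -30.328125.
Error = -30.75 − (-30.328125) = -0.421875.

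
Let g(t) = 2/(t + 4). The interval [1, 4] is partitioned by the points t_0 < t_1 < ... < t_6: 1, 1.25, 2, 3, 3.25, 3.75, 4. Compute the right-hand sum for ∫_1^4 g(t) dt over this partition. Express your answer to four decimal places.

Subinterval widths: 0.25, 0.75, 1, 0.25, 0.5, 0.25.
Right endpoints: 1.25, 2, 3, 3.25, 3.75, 4.
g(1.25) = 8/21, g(2) = 1/3, g(3) = 2/7, g(3.25) = 8/29, g(3.75) = 8/31, g(4) = 0.25.
Sum = Σ Δt_i · g(t_i).
Sum ≈ 0.8915.

0.8915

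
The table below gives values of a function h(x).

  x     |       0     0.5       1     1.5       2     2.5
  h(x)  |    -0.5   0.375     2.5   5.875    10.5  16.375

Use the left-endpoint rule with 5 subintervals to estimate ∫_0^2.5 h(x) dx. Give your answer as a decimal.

9.375

Δx = 0.5.
Sum = 0.5·[(-0.5) + 0.375 + 2.5 + 5.875 + 10.5] = 9.375.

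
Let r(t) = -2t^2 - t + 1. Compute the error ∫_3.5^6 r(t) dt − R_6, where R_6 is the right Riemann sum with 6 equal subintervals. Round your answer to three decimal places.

10.561

Exact integral: ∫_3.5^6 r(t) dt ≈ -124.79167.
R_6 ≈ -135.35301.
Error ≈ -124.79167 − (-135.35301) ≈ 10.561.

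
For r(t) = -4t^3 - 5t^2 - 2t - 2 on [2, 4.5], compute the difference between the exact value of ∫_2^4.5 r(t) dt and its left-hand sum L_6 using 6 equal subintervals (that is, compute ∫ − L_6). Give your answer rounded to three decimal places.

-84.057

Exact integral: ∫_2^4.5 r(t) dt ≈ -553.85417.
L_6 ≈ -469.79745.
Error ≈ -553.85417 − (-469.79745) ≈ -84.057.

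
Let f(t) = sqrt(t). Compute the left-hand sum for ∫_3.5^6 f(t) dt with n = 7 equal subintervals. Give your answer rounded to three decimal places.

Δt = (6 − 3.5)/7 = 5/14.
Left endpoints: 3.5, 27/7, 59/14, 32/7, 69/14, 37/7, 79/14.
f(3.5) ≈ 1.871, f(27/7) ≈ 1.964, f(59/14) ≈ 2.053, f(32/7) ≈ 2.138, f(69/14) ≈ 2.220, f(37/7) ≈ 2.299, f(79/14) ≈ 2.375.
Sum = Δt · [f(3.5) + f(27/7) + f(59/14) + ...].
Sum ≈ 5.329.

5.329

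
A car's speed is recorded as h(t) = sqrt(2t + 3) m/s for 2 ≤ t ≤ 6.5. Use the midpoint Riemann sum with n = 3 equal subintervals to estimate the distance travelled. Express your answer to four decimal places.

15.1718

Δt = (6.5 − 2)/3 = 1.5.
Midpoints: 2.75, 4.25, 5.75.
h(2.75) ≈ 2.9155, h(4.25) ≈ 3.3912, h(5.75) ≈ 3.8079.
Sum = Δt · [h(2.75) + h(4.25) + h(5.75)].
Sum ≈ 15.1718.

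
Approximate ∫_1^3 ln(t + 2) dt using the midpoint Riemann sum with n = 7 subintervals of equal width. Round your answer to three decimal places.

Δt = (3 − 1)/7 = 2/7.
Midpoints: 8/7, 10/7, 12/7, 2, 16/7, 18/7, 20/7.
f(8/7) ≈ 1.145, f(10/7) ≈ 1.232, f(12/7) ≈ 1.312, f(2) ≈ 1.386, f(16/7) ≈ 1.455, f(18/7) ≈ 1.520, f(20/7) ≈ 1.580.
Sum = Δt · [f(8/7) + f(10/7) + f(12/7) + ...].
Sum ≈ 2.752.

2.752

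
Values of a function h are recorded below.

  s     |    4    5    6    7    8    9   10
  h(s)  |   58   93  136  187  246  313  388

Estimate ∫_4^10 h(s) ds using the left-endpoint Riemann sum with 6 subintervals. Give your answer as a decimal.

1033

Δs = 1.
Sum = 1·[58 + 93 + 136 + 187 + 246 + 313] = 1033.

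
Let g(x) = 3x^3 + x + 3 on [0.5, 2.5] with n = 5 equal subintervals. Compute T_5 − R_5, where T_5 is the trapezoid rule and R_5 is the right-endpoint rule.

-9.7

T_5 = 38.97.
R_5 = 48.67.
T_5 − R_5 = -9.7.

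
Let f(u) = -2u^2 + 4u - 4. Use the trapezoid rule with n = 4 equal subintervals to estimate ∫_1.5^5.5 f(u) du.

Δu = (5.5 − 1.5)/4 = 1.
f(1.5) = -2.5, f(2.5) = -6.5, f(3.5) = -14.5, f(4.5) = -26.5, f(5.5) = -42.5.
T_4 = (Δu/2)·[f(u_0) + 2f(u_1) + 2f(u_2) + 2f(u_3) + f(u_4)].
Sum = -70.

-70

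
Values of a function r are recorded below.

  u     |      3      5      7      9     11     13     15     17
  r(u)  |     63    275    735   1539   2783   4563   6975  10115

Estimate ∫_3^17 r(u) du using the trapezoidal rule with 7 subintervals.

Δu = 2.
T_7 = (2/2)·[63 + 2·275 + 2·735 + 2·1539 + 2·2783 + 2·4563 + 2·6975 + 10115] = 43918.

43918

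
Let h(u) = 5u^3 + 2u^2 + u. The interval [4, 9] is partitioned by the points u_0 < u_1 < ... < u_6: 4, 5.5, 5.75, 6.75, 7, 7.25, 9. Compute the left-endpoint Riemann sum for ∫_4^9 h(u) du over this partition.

Subinterval widths: 1.5, 0.25, 1, 0.25, 0.25, 1.75.
Left endpoints: 4, 5.5, 5.75, 6.75, 7, 7.25.
h(4) = 356, h(5.5) = 897.875, h(5.75) = 1022.421875, h(6.75) = 1635.609375, h(7) = 1820, h(7.25) = 2017.765625.
Sum = Σ Δu_i · h(u_i).
Sum = 6175.8828125.

6175.8828125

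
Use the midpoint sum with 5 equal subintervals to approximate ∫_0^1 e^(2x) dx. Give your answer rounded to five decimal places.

3.17333

Δx = (1 − 0)/5 = 0.2.
Midpoints: 0.1, 0.3, 0.5, 0.7, 0.9.
f(0.1) ≈ 1.22140, f(0.3) ≈ 1.82212, f(0.5) ≈ 2.71828, f(0.7) ≈ 4.05520, f(0.9) ≈ 6.04965.
Sum = Δx · [f(0.1) + f(0.3) + f(0.5) + f(0.7) + f(0.9)].
Sum ≈ 3.17333.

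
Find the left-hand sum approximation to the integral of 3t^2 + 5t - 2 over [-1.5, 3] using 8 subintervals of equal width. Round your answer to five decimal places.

Δt = (3 − (-1.5))/8 = 0.5625.
Left endpoints: -1.5, -0.9375, -0.375, 0.1875, 0.75, 1.3125, 1.875, 2.4375.
f(-1.5) = -2.75, f(-0.9375) = -4.05078125, f(-0.375) = -3.453125, f(0.1875) = -0.95703125, f(0.75) = 3.4375, f(1.3125) = 9.73046875, f(1.875) = 17.921875, f(2.4375) = 28.01171875.
Sum = Δt · [f(-1.5) + f(-0.9375) + f(-0.375) + ...].
Sum ≈ 26.93848.

26.93848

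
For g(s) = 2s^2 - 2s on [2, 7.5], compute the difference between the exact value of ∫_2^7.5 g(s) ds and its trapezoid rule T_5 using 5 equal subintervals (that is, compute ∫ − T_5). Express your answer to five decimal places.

Exact integral: ∫_2^7.5 g(s) ds ≈ 223.6666667.
T_5 = 225.885.
Error ≈ 223.6666667 − 225.885 ≈ -2.21833.

-2.21833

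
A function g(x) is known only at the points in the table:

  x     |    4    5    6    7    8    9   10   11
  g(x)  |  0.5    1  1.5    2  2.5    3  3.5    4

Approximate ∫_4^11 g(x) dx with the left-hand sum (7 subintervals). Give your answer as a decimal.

14

Δx = 1.
Sum = 1·[0.5 + 1 + 1.5 + 2 + 2.5 + 3 + 3.5] = 14.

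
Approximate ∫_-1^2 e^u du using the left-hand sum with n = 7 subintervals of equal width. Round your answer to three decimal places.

5.624

Δu = (2 − (-1))/7 = 3/7.
Left endpoints: -1, -4/7, -1/7, 2/7, 5/7, 8/7, 11/7.
f(-1) ≈ 0.368, f(-4/7) ≈ 0.565, f(-1/7) ≈ 0.867, f(2/7) ≈ 1.331, f(5/7) ≈ 2.043, f(8/7) ≈ 3.136, f(11/7) ≈ 4.814.
Sum = Δu · [f(-1) + f(-4/7) + f(-1/7) + ...].
Sum ≈ 5.624.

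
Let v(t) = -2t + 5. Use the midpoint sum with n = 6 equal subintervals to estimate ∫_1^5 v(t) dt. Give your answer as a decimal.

-4

Δt = (5 − 1)/6 = 2/3.
Midpoints: 4/3, 2, 8/3, 10/3, 4, 14/3.
v(4/3) = 7/3, v(2) = 1, v(8/3) = -1/3, v(10/3) = -5/3, v(4) = -3, v(14/3) = -13/3.
Sum = Δt · [v(4/3) + v(2) + v(8/3) + ...].
Sum = -4.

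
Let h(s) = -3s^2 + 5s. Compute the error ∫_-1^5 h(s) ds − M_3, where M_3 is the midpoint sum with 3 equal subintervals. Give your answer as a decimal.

Exact integral: ∫_-1^5 h(s) ds = -66.
M_3 = -60.
Error = -66 − (-60) = -6.

-6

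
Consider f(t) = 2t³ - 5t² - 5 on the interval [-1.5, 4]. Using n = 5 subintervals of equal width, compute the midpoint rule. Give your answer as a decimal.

Δt = (4 − (-1.5))/5 = 1.1.
Midpoints: -0.95, 0.15, 1.25, 2.35, 3.45.
f(-0.95) = -11.22725, f(0.15) = -5.10575, f(1.25) = -8.90625, f(2.35) = -6.65675, f(3.45) = 17.61475.
Sum = Δt · [f(-0.95) + f(0.15) + f(1.25) + f(2.35) + f(3.45)].
Sum = -15.709375.

-15.709375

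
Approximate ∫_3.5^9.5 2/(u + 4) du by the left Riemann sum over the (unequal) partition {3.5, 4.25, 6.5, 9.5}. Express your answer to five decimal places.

Subinterval widths: 0.75, 2.25, 3.
Left endpoints: 3.5, 4.25, 6.5.
f(3.5) = 4/15, f(4.25) = 8/33, f(6.5) = 4/21.
Sum = Σ Δu_i · f(u_i).
Sum ≈ 1.31688.

1.31688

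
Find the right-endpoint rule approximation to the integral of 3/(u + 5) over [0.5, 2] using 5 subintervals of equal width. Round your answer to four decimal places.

0.7062

Δu = (2 − 0.5)/5 = 0.3.
Right endpoints: 0.8, 1.1, 1.4, 1.7, 2.
f(0.8) = 15/29, f(1.1) = 30/61, f(1.4) = 0.46875, f(1.7) = 30/67, f(2) = 3/7.
Sum = Δu · [f(0.8) + f(1.1) + f(1.4) + f(1.7) + f(2)].
Sum ≈ 0.7062.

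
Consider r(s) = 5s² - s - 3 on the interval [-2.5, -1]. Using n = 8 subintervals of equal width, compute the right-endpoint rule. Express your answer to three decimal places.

Δs = (-1 − (-2.5))/8 = 0.1875.
Right endpoints: -2.3125, -2.125, -1.9375, -1.75, -1.5625, -1.375, -1.1875, -1.
r(-2.3125) = 26.05078125, r(-2.125) = 21.703125, r(-1.9375) = 17.70703125, r(-1.75) = 14.0625, r(-1.5625) = 10.76953125, r(-1.375) = 7.828125, r(-1.1875) = 5.23828125, r(-1) = 3.
Sum = Δs · [r(-2.3125) + r(-2.125) + r(-1.9375) + ...].
Sum ≈ 19.942.

19.942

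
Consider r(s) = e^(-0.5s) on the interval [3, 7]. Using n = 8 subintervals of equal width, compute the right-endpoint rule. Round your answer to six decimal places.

Δs = (7 − 3)/8 = 0.5.
Right endpoints: 3.5, 4, 4.5, 5, 5.5, 6, 6.5, 7.
r(3.5) ≈ 0.173774, r(4) ≈ 0.135335, r(4.5) ≈ 0.105399, r(5) ≈ 0.082085, r(5.5) ≈ 0.063928, r(6) ≈ 0.049787, r(6.5) ≈ 0.038774, r(7) ≈ 0.030197.
Sum = Δs · [r(3.5) + r(4) + r(4.5) + ...].
Sum ≈ 0.339640.

0.339640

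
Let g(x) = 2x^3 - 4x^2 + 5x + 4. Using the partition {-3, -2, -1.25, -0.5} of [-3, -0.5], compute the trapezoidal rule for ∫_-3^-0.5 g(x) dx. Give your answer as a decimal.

-92.9609375

Subinterval widths: 1, 0.75, 0.75.
g(-3) = -101, g(-2) = -38, g(-1.25) = -12.40625, g(-0.5) = 0.25.
On each subinterval the trapezoid contributes (Δx_i/2)·[g(x_{i-1}) + g(x_i)].
Sum = -92.9609375.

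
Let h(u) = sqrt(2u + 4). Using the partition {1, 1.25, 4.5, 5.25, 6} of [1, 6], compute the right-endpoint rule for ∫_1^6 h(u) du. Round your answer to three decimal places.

18.211

Subinterval widths: 0.25, 3.25, 0.75, 0.75.
Right endpoints: 1.25, 4.5, 5.25, 6.
h(1.25) ≈ 2.550, h(4.5) ≈ 3.606, h(5.25) ≈ 3.808, h(6) ≈ 4.000.
Sum = Σ Δu_i · h(u_i).
Sum ≈ 18.211.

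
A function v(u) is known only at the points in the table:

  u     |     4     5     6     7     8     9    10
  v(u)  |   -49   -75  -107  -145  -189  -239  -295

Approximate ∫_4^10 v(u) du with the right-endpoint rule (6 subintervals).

Δu = 1.
Sum = 1·[(-75) + (-107) + (-145) + (-189) + (-239) + (-295)] = -1050.

-1050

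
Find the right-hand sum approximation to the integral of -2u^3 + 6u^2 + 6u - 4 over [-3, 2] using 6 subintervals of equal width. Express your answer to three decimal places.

Δu = (2 − (-3))/6 = 5/6.
Right endpoints: -13/6, -4/3, -0.5, 1/3, 7/6, 2.
f(-13/6) = 3403/108, f(-4/3) = 92/27, f(-0.5) = -5.25, f(1/3) = -38/27, f(7/6) = 863/108, f(2) = 16.
Sum = Δu · [f(-13/6) + f(-4/3) + f(-0.5) + ...].
Sum ≈ 43.542.

43.542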